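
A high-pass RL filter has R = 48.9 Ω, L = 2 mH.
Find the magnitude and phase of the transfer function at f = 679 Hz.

Step 1 — Angular frequency: ω = 2π·679 = 4266 rad/s.
Step 2 — Transfer function: H(jω) = jωL/(R + jωL).
Step 3 — Numerator jωL = j·8.533; denominator R + jωL = 48.9 + j8.533.
Step 4 — H = 0.02955 + j0.1693.
Step 5 — Magnitude: |H| = 0.1719 (-15.3 dB); phase: φ = 80.1°.

|H| = 0.1719 (-15.3 dB), φ = 80.1°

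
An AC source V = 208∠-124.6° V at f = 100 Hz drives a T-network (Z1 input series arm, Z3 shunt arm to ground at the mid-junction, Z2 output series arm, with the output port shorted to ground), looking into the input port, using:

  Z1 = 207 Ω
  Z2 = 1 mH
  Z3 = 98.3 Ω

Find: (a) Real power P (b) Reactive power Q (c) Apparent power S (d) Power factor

Step 1 — Angular frequency: ω = 2π·f = 2π·100 = 628.3 rad/s.
Step 2 — Component impedances:
  Z1: Z = R = 207 Ω
  Z2: Z = jωL = j·628.3·0.001 = 0 + j0.6283 Ω
  Z3: Z = R = 98.3 Ω
Step 3 — With the output port shorted to ground, the output series arm Z2 runs from the junction to ground; the shunt arm Z3 also runs from the junction to ground. They appear in parallel: Z3 || Z2 = 0.004016 + j0.6283 Ω.
Step 4 — Series with input arm Z1: Z_in = Z1 + (Z3 || Z2) = 207 + j0.6283 Ω = 207∠0.2° Ω.
Step 5 — Source phasor: V = 208∠-124.6° V = -118.1 - j171.2 V.
Step 6 — Current: I = V / Z = -0.5731 - j0.8254 A = 1.005∠-124.8° A.
Step 7 — Complex power: S = V·I* = 209 + j0.6343 VA.
Step 8 — Real power: P = Re(S) = 209 W.
Step 9 — Reactive power: Q = Im(S) = 0.6343 VAR.
Step 10 — Apparent power: |S| = 209 VA.
Step 11 — Power factor: PF = P/|S| = 1 (lagging).

(a) P = 209 W  (b) Q = 0.6343 VAR  (c) S = 209 VA  (d) PF = 1 (lagging)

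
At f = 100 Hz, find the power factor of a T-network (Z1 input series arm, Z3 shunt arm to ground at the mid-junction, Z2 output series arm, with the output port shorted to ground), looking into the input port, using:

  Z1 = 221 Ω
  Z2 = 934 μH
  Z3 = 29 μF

Step 1 — Angular frequency: ω = 2π·f = 2π·100 = 628.3 rad/s.
Step 2 — Component impedances:
  Z1: Z = R = 221 Ω
  Z2: Z = jωL = j·628.3·0.000934 = 0 + j0.5868 Ω
  Z3: Z = 1/(jωC) = -j/(ω·C) = 0 - j54.88 Ω
Step 3 — With the output port shorted to ground, the output series arm Z2 runs from the junction to ground; the shunt arm Z3 also runs from the junction to ground. They appear in parallel: Z3 || Z2 = 0 + j0.5932 Ω.
Step 4 — Series with input arm Z1: Z_in = Z1 + (Z3 || Z2) = 221 + j0.5932 Ω = 221∠0.2° Ω.
Step 5 — Power factor: PF = cos(φ) = Re(Z)/|Z| = 221/221 = 1.
Step 6 — Type: Im(Z) = 0.5932 ⇒ lagging (phase φ = 0.2°).

PF = 1 (lagging, φ = 0.2°)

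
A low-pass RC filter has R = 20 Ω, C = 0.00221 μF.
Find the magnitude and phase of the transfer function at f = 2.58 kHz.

Step 1 — Angular frequency: ω = 2π·2580 = 1.621e+04 rad/s.
Step 2 — Transfer function: H(jω) = 1/(1 + jωRC).
Step 3 — Denominator: 1 + jωRC = 1 + j·1.621e+04·20·2.21e-09 = 1 + j0.0007165.
Step 4 — H = 1 - j0.0007165.
Step 5 — Magnitude: |H| = 1 (-0.0 dB); phase: φ = -0.0°.

|H| = 1 (-0.0 dB), φ = -0.0°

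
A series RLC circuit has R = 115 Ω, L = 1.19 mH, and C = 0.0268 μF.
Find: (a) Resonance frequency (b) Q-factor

Step 1 — Resonance condition Im(Z)=0 gives ω₀ = 1/√(LC).
Step 2 — ω₀ = 1/√(0.00119·2.68e-08) = 1.771e+05 rad/s.
Step 3 — f₀ = ω₀/(2π) = 2.818e+04 Hz.
Step 4 — Series Q: Q = ω₀L/R = 1.771e+05·0.00119/115 = 1.832.

(a) f₀ = 2.818e+04 Hz  (b) Q = 1.832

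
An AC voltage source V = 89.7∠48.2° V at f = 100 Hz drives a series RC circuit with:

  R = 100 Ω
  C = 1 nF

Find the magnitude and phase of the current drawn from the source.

Step 1 — Angular frequency: ω = 2π·f = 2π·100 = 628.3 rad/s.
Step 2 — Component impedances:
  R: Z = R = 100 Ω
  C: Z = 1/(jωC) = -j/(ω·C) = 0 - j1.592e+06 Ω
Step 3 — Series combination: Z_total = R + C = 100 - j1.592e+06 Ω = 1.592e+06∠-90.0° Ω.
Step 4 — Source phasor: V = 89.7∠48.2° V = 59.79 + j66.87 V.
Step 5 — Ohm's law: I = V / Z_total = (59.79 + j66.87) / (100 - j1.592e+06) = -4.201e-05 + j3.757e-05 A.
Step 6 — Convert to polar: |I| = 5.636e-05 A, ∠I = 138.2°.

I = 5.636e-05∠138.2° A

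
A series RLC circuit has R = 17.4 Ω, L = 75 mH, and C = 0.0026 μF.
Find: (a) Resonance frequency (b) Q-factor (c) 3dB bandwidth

Step 1 — Resonance: ω₀ = 1/√(LC) = 1/√(0.075·2.6e-09) = 7.161e+04 rad/s.
Step 2 — f₀ = ω₀/(2π) = 1.14e+04 Hz.
Step 3 — Series Q: Q = ω₀L/R = 7.161e+04·0.075/17.4 = 308.7.
Step 4 — Bandwidth: Δω = ω₀/Q = 232 rad/s; BW = Δω/(2π) = 36.92 Hz.

(a) f₀ = 1.14e+04 Hz  (b) Q = 308.7  (c) BW = 36.92 Hz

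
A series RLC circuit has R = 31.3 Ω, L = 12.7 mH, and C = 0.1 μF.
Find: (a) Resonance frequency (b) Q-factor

Step 1 — Resonance condition Im(Z)=0 gives ω₀ = 1/√(LC).
Step 2 — ω₀ = 1/√(0.0127·1e-07) = 2.806e+04 rad/s.
Step 3 — f₀ = ω₀/(2π) = 4466 Hz.
Step 4 — Series Q: Q = ω₀L/R = 2.806e+04·0.0127/31.3 = 11.39.

(a) f₀ = 4466 Hz  (b) Q = 11.39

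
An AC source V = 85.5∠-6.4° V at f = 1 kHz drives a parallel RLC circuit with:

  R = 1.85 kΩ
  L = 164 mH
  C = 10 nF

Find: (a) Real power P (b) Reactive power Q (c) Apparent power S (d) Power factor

Step 1 — Angular frequency: ω = 2π·f = 2π·1000 = 6283 rad/s.
Step 2 — Component impedances:
  R: Z = R = 1850 Ω
  L: Z = jωL = j·6283·0.164 = 0 + j1030 Ω
  C: Z = 1/(jωC) = -j/(ω·C) = 0 - j1.592e+04 Ω
Step 3 — Parallel combination: 1/Z_total = 1/R + 1/L + 1/C; Z_total = 484.4 + j813.3 Ω = 946.6∠59.2° Ω.
Step 4 — Source phasor: V = 85.5∠-6.4° V = 84.97 - j9.531 V.
Step 5 — Current: I = V / Z = 0.03728 - j0.08227 A = 0.09032∠-65.6° A.
Step 6 — Complex power: S = V·I* = 3.951 + j6.635 VA.
Step 7 — Real power: P = Re(S) = 3.951 W.
Step 8 — Reactive power: Q = Im(S) = 6.635 VAR.
Step 9 — Apparent power: |S| = 7.723 VA.
Step 10 — Power factor: PF = P/|S| = 0.5117 (lagging).

(a) P = 3.951 W  (b) Q = 6.635 VAR  (c) S = 7.723 VA  (d) PF = 0.5117 (lagging)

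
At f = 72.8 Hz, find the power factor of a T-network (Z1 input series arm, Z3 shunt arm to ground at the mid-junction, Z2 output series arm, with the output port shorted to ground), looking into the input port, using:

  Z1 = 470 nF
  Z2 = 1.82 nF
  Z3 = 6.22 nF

Step 1 — Angular frequency: ω = 2π·f = 2π·72.8 = 457.4 rad/s.
Step 2 — Component impedances:
  Z1: Z = 1/(jωC) = -j/(ω·C) = 0 - j4651 Ω
  Z2: Z = 1/(jωC) = -j/(ω·C) = 0 - j1.201e+06 Ω
  Z3: Z = 1/(jωC) = -j/(ω·C) = 0 - j3.515e+05 Ω
Step 3 — With the output port shorted to ground, the output series arm Z2 runs from the junction to ground; the shunt arm Z3 also runs from the junction to ground. They appear in parallel: Z3 || Z2 = 0 - j2.719e+05 Ω.
Step 4 — Series with input arm Z1: Z_in = Z1 + (Z3 || Z2) = 0 - j2.766e+05 Ω = 2.766e+05∠-90.0° Ω.
Step 5 — Power factor: PF = cos(φ) = Re(Z)/|Z| = 0/2.766e+05 = 0.
Step 6 — Type: Im(Z) = -2.766e+05 ⇒ leading (phase φ = -90.0°).

PF = 0 (leading, φ = -90.0°)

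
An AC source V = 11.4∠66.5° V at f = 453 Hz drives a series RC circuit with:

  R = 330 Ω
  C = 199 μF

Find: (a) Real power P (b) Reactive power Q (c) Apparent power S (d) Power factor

Step 1 — Angular frequency: ω = 2π·f = 2π·453 = 2846 rad/s.
Step 2 — Component impedances:
  R: Z = R = 330 Ω
  C: Z = 1/(jωC) = -j/(ω·C) = 0 - j1.766 Ω
Step 3 — Series combination: Z_total = R + C = 330 - j1.766 Ω = 330∠-0.3° Ω.
Step 4 — Source phasor: V = 11.4∠66.5° V = 4.546 + j10.45 V.
Step 5 — Current: I = V / Z = 0.01361 + j0.03175 A = 0.03454∠66.8° A.
Step 6 — Complex power: S = V·I* = 0.3938 - j0.002107 VA.
Step 7 — Real power: P = Re(S) = 0.3938 W.
Step 8 — Reactive power: Q = Im(S) = -0.002107 VAR.
Step 9 — Apparent power: |S| = 0.3938 VA.
Step 10 — Power factor: PF = P/|S| = 1 (leading).

(a) P = 0.3938 W  (b) Q = -0.002107 VAR  (c) S = 0.3938 VA  (d) PF = 1 (leading)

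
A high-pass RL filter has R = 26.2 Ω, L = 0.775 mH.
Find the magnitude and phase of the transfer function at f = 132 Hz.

Step 1 — Angular frequency: ω = 2π·132 = 829.4 rad/s.
Step 2 — Transfer function: H(jω) = jωL/(R + jωL).
Step 3 — Numerator jωL = j·0.6428; denominator R + jωL = 26.2 + j0.6428.
Step 4 — H = 0.0006015 + j0.02452.
Step 5 — Magnitude: |H| = 0.02453 (-32.2 dB); phase: φ = 88.6°.

|H| = 0.02453 (-32.2 dB), φ = 88.6°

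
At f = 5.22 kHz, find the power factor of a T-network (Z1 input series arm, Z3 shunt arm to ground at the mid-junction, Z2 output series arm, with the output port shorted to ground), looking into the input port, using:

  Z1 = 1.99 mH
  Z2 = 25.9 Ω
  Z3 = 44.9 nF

Step 1 — Angular frequency: ω = 2π·f = 2π·5220 = 3.28e+04 rad/s.
Step 2 — Component impedances:
  Z1: Z = jωL = j·3.28e+04·0.00199 = 0 + j65.27 Ω
  Z2: Z = R = 25.9 Ω
  Z3: Z = 1/(jωC) = -j/(ω·C) = 0 - j679.1 Ω
Step 3 — With the output port shorted to ground, the output series arm Z2 runs from the junction to ground; the shunt arm Z3 also runs from the junction to ground. They appear in parallel: Z3 || Z2 = 25.86 - j0.9864 Ω.
Step 4 — Series with input arm Z1: Z_in = Z1 + (Z3 || Z2) = 25.86 + j64.28 Ω = 69.29∠68.1° Ω.
Step 5 — Power factor: PF = cos(φ) = Re(Z)/|Z| = 25.8624/69.2896 = 0.3733.
Step 6 — Type: Im(Z) = 64.28 ⇒ lagging (phase φ = 68.1°).

PF = 0.3733 (lagging, φ = 68.1°)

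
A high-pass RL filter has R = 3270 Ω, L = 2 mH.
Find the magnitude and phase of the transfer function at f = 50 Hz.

Step 1 — Angular frequency: ω = 2π·50 = 314.2 rad/s.
Step 2 — Transfer function: H(jω) = jωL/(R + jωL).
Step 3 — Numerator jωL = j·0.6283; denominator R + jωL = 3270 + j0.6283.
Step 4 — H = 3.692e-08 + j0.0001921.
Step 5 — Magnitude: |H| = 0.0001921 (-74.3 dB); phase: φ = 90.0°.

|H| = 0.0001921 (-74.3 dB), φ = 90.0°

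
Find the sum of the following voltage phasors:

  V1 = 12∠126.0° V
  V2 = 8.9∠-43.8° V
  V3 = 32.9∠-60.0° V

Step 1 — Convert each phasor to rectangular form:
  V1 = 12·(cos(126.0°) + j·sin(126.0°)) = -7.053 + j9.708 V
  V2 = 8.9·(cos(-43.8°) + j·sin(-43.8°)) = 6.424 - j6.16 V
  V3 = 32.9·(cos(-60.0°) + j·sin(-60.0°)) = 16.45 - j28.49 V
Step 2 — Sum components: V_total = 15.82 - j24.94 V.
Step 3 — Convert to polar: |V_total| = 29.54 V, ∠V_total = -57.6°.

V_total = 29.54∠-57.6° V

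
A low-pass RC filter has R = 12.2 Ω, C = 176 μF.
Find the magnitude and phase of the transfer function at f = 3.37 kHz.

Step 1 — Angular frequency: ω = 2π·3370 = 2.117e+04 rad/s.
Step 2 — Transfer function: H(jω) = 1/(1 + jωRC).
Step 3 — Denominator: 1 + jωRC = 1 + j·2.117e+04·12.2·0.000176 = 1 + j45.47.
Step 4 — H = 0.0004835 - j0.02198.
Step 5 — Magnitude: |H| = 0.02199 (-33.2 dB); phase: φ = -88.7°.

|H| = 0.02199 (-33.2 dB), φ = -88.7°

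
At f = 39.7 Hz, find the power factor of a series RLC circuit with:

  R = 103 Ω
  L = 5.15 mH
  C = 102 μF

Step 1 — Angular frequency: ω = 2π·f = 2π·39.7 = 249.4 rad/s.
Step 2 — Component impedances:
  R: Z = R = 103 Ω
  L: Z = jωL = j·249.4·0.00515 = 0 + j1.285 Ω
  C: Z = 1/(jωC) = -j/(ω·C) = 0 - j39.3 Ω
Step 3 — Series combination: Z_total = R + L + C = 103 - j38.02 Ω = 109.8∠-20.3° Ω.
Step 4 — Power factor: PF = cos(φ) = Re(Z)/|Z| = 103/109.8 = 0.9381.
Step 5 — Type: Im(Z) = -38.02 ⇒ leading (phase φ = -20.3°).

PF = 0.9381 (leading, φ = -20.3°)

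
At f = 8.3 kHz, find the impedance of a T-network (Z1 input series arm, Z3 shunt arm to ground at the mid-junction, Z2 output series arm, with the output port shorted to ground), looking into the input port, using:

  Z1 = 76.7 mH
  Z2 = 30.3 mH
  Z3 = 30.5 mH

Step 1 — Angular frequency: ω = 2π·f = 2π·8300 = 5.215e+04 rad/s.
Step 2 — Component impedances:
  Z1: Z = jωL = j·5.215e+04·0.0767 = 0 + j4000 Ω
  Z2: Z = jωL = j·5.215e+04·0.0303 = 0 + j1580 Ω
  Z3: Z = jωL = j·5.215e+04·0.0305 = 0 + j1591 Ω
Step 3 — With the output port shorted to ground, the output series arm Z2 runs from the junction to ground; the shunt arm Z3 also runs from the junction to ground. They appear in parallel: Z3 || Z2 = 0 + j792.7 Ω.
Step 4 — Series with input arm Z1: Z_in = Z1 + (Z3 || Z2) = 0 + j4793 Ω = 4793∠90.0° Ω.

Z = 0 + j4793 Ω = 4793∠90.0° Ω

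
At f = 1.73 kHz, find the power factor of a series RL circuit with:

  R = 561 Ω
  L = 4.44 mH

Step 1 — Angular frequency: ω = 2π·f = 2π·1730 = 1.087e+04 rad/s.
Step 2 — Component impedances:
  R: Z = R = 561 Ω
  L: Z = jωL = j·1.087e+04·0.00444 = 0 + j48.26 Ω
Step 3 — Series combination: Z_total = R + L = 561 + j48.26 Ω = 563.1∠4.9° Ω.
Step 4 — Power factor: PF = cos(φ) = Re(Z)/|Z| = 561/563.1 = 0.9963.
Step 5 — Type: Im(Z) = 48.26 ⇒ lagging (phase φ = 4.9°).

PF = 0.9963 (lagging, φ = 4.9°)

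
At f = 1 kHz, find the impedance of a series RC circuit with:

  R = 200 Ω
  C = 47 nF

Step 1 — Angular frequency: ω = 2π·f = 2π·1000 = 6283 rad/s.
Step 2 — Component impedances:
  R: Z = R = 200 Ω
  C: Z = 1/(jωC) = -j/(ω·C) = 0 - j3386 Ω
Step 3 — Series combination: Z_total = R + C = 200 - j3386 Ω = 3392∠-86.6° Ω.

Z = 200 - j3386 Ω = 3392∠-86.6° Ω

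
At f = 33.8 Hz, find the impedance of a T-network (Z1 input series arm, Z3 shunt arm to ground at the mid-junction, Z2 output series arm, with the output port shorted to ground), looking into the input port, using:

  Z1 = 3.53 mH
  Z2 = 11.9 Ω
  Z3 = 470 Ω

Step 1 — Angular frequency: ω = 2π·f = 2π·33.8 = 212.4 rad/s.
Step 2 — Component impedances:
  Z1: Z = jωL = j·212.4·0.00353 = 0 + j0.7497 Ω
  Z2: Z = R = 11.9 Ω
  Z3: Z = R = 470 Ω
Step 3 — With the output port shorted to ground, the output series arm Z2 runs from the junction to ground; the shunt arm Z3 also runs from the junction to ground. They appear in parallel: Z3 || Z2 = 11.61 Ω.
Step 4 — Series with input arm Z1: Z_in = Z1 + (Z3 || Z2) = 11.61 + j0.7497 Ω = 11.63∠3.7° Ω.

Z = 11.61 + j0.7497 Ω = 11.63∠3.7° Ω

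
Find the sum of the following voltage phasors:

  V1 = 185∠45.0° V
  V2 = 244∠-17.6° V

Step 1 — Convert each phasor to rectangular form:
  V1 = 185·(cos(45.0°) + j·sin(45.0°)) = 130.8 + j130.8 V
  V2 = 244·(cos(-17.6°) + j·sin(-17.6°)) = 232.6 - j73.78 V
Step 2 — Sum components: V_total = 363.4 + j57.04 V.
Step 3 — Convert to polar: |V_total| = 367.8 V, ∠V_total = 8.9°.

V_total = 367.8∠8.9° V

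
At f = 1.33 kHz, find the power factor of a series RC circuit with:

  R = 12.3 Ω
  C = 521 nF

Step 1 — Angular frequency: ω = 2π·f = 2π·1330 = 8357 rad/s.
Step 2 — Component impedances:
  R: Z = R = 12.3 Ω
  C: Z = 1/(jωC) = -j/(ω·C) = 0 - j229.7 Ω
Step 3 — Series combination: Z_total = R + C = 12.3 - j229.7 Ω = 230∠-86.9° Ω.
Step 4 — Power factor: PF = cos(φ) = Re(Z)/|Z| = 12.3/230 = 0.05348.
Step 5 — Type: Im(Z) = -229.7 ⇒ leading (phase φ = -86.9°).

PF = 0.05348 (leading, φ = -86.9°)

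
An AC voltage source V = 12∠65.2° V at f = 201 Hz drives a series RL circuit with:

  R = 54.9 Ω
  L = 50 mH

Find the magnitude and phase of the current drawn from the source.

Step 1 — Angular frequency: ω = 2π·f = 2π·201 = 1263 rad/s.
Step 2 — Component impedances:
  R: Z = R = 54.9 Ω
  L: Z = jωL = j·1263·0.05 = 0 + j63.15 Ω
Step 3 — Series combination: Z_total = R + L = 54.9 + j63.15 Ω = 83.67∠49.0° Ω.
Step 4 — Source phasor: V = 12∠65.2° V = 5.033 + j10.89 V.
Step 5 — Ohm's law: I = V / Z_total = (5.033 + j10.89) / (54.9 + j63.15) = 0.1377 + j0.04002 A.
Step 6 — Convert to polar: |I| = 0.1434 A, ∠I = 16.2°.

I = 0.1434∠16.2° A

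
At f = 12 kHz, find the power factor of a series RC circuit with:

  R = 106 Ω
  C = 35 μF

Step 1 — Angular frequency: ω = 2π·f = 2π·1.2e+04 = 7.54e+04 rad/s.
Step 2 — Component impedances:
  R: Z = R = 106 Ω
  C: Z = 1/(jωC) = -j/(ω·C) = 0 - j0.3789 Ω
Step 3 — Series combination: Z_total = R + C = 106 - j0.3789 Ω = 106∠-0.2° Ω.
Step 4 — Power factor: PF = cos(φ) = Re(Z)/|Z| = 106/106 = 1.
Step 5 — Type: Im(Z) = -0.3789 ⇒ leading (phase φ = -0.2°).

PF = 1 (leading, φ = -0.2°)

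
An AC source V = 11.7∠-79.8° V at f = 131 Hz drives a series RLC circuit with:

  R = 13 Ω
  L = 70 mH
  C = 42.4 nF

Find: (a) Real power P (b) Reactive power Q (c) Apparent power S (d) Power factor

Step 1 — Angular frequency: ω = 2π·f = 2π·131 = 823.1 rad/s.
Step 2 — Component impedances:
  R: Z = R = 13 Ω
  L: Z = jωL = j·823.1·0.07 = 0 + j57.62 Ω
  C: Z = 1/(jωC) = -j/(ω·C) = 0 - j2.865e+04 Ω
Step 3 — Series combination: Z_total = R + L + C = 13 - j2.86e+04 Ω = 2.86e+04∠-90.0° Ω.
Step 4 — Source phasor: V = 11.7∠-79.8° V = 2.072 - j11.52 V.
Step 5 — Current: I = V / Z = 0.0004027 + j7.227e-05 A = 0.0004091∠10.2° A.
Step 6 — Complex power: S = V·I* = 2.176e-06 - j0.004787 VA.
Step 7 — Real power: P = Re(S) = 2.176e-06 W.
Step 8 — Reactive power: Q = Im(S) = -0.004787 VAR.
Step 9 — Apparent power: |S| = 0.004787 VA.
Step 10 — Power factor: PF = P/|S| = 0.0004546 (leading).

(a) P = 2.176e-06 W  (b) Q = -0.004787 VAR  (c) S = 0.004787 VA  (d) PF = 0.0004546 (leading)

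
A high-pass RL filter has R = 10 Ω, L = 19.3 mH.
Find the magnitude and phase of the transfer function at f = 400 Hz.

Step 1 — Angular frequency: ω = 2π·400 = 2513 rad/s.
Step 2 — Transfer function: H(jω) = jωL/(R + jωL).
Step 3 — Numerator jωL = j·48.51; denominator R + jωL = 10 + j48.51.
Step 4 — H = 0.9592 + j0.1978.
Step 5 — Magnitude: |H| = 0.9794 (-0.2 dB); phase: φ = 11.6°.

|H| = 0.9794 (-0.2 dB), φ = 11.6°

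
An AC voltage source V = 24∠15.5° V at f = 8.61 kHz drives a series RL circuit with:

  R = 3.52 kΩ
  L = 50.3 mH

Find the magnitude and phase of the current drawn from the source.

Step 1 — Angular frequency: ω = 2π·f = 2π·8610 = 5.41e+04 rad/s.
Step 2 — Component impedances:
  R: Z = R = 3520 Ω
  L: Z = jωL = j·5.41e+04·0.0503 = 0 + j2721 Ω
Step 3 — Series combination: Z_total = R + L = 3520 + j2721 Ω = 4449∠37.7° Ω.
Step 4 — Source phasor: V = 24∠15.5° V = 23.13 + j6.414 V.
Step 5 — Ohm's law: I = V / Z_total = (23.13 + j6.414) / (3520 + j2721) = 0.004994 - j0.002039 A.
Step 6 — Convert to polar: |I| = 0.005394 A, ∠I = -22.2°.

I = 0.005394∠-22.2° A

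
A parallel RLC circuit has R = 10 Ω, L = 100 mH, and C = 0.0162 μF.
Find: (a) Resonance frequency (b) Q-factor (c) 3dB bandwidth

Step 1 — Resonance: ω₀ = 1/√(LC) = 1/√(0.1·1.62e-08) = 2.485e+04 rad/s.
Step 2 — f₀ = ω₀/(2π) = 3954 Hz.
Step 3 — Parallel Q: Q = R/(ω₀L) = 10/(2.485e+04·0.1) = 0.004025.
Step 4 — Bandwidth: Δω = ω₀/Q = 6.173e+06 rad/s; BW = Δω/(2π) = 9.824e+05 Hz.

(a) f₀ = 3954 Hz  (b) Q = 0.004025  (c) BW = 9.824e+05 Hz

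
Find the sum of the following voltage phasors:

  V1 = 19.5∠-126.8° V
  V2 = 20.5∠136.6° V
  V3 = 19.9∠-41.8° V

Step 1 — Convert each phasor to rectangular form:
  V1 = 19.5·(cos(-126.8°) + j·sin(-126.8°)) = -11.68 - j15.61 V
  V2 = 20.5·(cos(136.6°) + j·sin(136.6°)) = -14.89 + j14.09 V
  V3 = 19.9·(cos(-41.8°) + j·sin(-41.8°)) = 14.83 - j13.26 V
Step 2 — Sum components: V_total = -11.74 - j14.79 V.
Step 3 — Convert to polar: |V_total| = 18.89 V, ∠V_total = -128.4°.

V_total = 18.89∠-128.4° V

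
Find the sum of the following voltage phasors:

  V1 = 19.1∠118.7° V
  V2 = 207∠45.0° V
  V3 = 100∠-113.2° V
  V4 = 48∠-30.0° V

Step 1 — Convert each phasor to rectangular form:
  V1 = 19.1·(cos(118.7°) + j·sin(118.7°)) = -9.172 + j16.75 V
  V2 = 207·(cos(45.0°) + j·sin(45.0°)) = 146.4 + j146.4 V
  V3 = 100·(cos(-113.2°) + j·sin(-113.2°)) = -39.39 - j91.91 V
  V4 = 48·(cos(-30.0°) + j·sin(-30.0°)) = 41.57 - j24 V
Step 2 — Sum components: V_total = 139.4 + j47.21 V.
Step 3 — Convert to polar: |V_total| = 147.2 V, ∠V_total = 18.7°.

V_total = 147.2∠18.7° V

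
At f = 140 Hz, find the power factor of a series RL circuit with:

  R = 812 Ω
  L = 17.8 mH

Step 1 — Angular frequency: ω = 2π·f = 2π·140 = 879.6 rad/s.
Step 2 — Component impedances:
  R: Z = R = 812 Ω
  L: Z = jωL = j·879.6·0.0178 = 0 + j15.66 Ω
Step 3 — Series combination: Z_total = R + L = 812 + j15.66 Ω = 812.2∠1.1° Ω.
Step 4 — Power factor: PF = cos(φ) = Re(Z)/|Z| = 812/812.2 = 0.9998.
Step 5 — Type: Im(Z) = 15.66 ⇒ lagging (phase φ = 1.1°).

PF = 0.9998 (lagging, φ = 1.1°)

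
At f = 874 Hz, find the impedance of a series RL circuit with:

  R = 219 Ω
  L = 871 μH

Step 1 — Angular frequency: ω = 2π·f = 2π·874 = 5492 rad/s.
Step 2 — Component impedances:
  R: Z = R = 219 Ω
  L: Z = jωL = j·5492·0.000871 = 0 + j4.783 Ω
Step 3 — Series combination: Z_total = R + L = 219 + j4.783 Ω = 219.1∠1.3° Ω.

Z = 219 + j4.783 Ω = 219.1∠1.3° Ω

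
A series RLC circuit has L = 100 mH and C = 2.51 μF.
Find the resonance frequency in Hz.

Step 1 — Resonance condition Im(Z)=0 gives ω₀ = 1/√(LC).
Step 2 — ω₀ = 1/√(0.1·2.51e-06) = 1996 rad/s.
Step 3 — f₀ = ω₀/(2π) = 317.7 Hz.

f₀ = 317.7 Hz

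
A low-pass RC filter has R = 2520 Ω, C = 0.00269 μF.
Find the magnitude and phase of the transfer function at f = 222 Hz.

Step 1 — Angular frequency: ω = 2π·222 = 1395 rad/s.
Step 2 — Transfer function: H(jω) = 1/(1 + jωRC).
Step 3 — Denominator: 1 + jωRC = 1 + j·1395·2520·2.69e-09 = 1 + j0.009456.
Step 4 — H = 0.9999 - j0.009455.
Step 5 — Magnitude: |H| = 1 (-0.0 dB); phase: φ = -0.5°.

|H| = 1 (-0.0 dB), φ = -0.5°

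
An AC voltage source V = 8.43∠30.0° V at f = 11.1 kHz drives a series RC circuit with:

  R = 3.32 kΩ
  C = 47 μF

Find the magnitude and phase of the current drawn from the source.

Step 1 — Angular frequency: ω = 2π·f = 2π·1.11e+04 = 6.974e+04 rad/s.
Step 2 — Component impedances:
  R: Z = R = 3320 Ω
  C: Z = 1/(jωC) = -j/(ω·C) = 0 - j0.3051 Ω
Step 3 — Series combination: Z_total = R + C = 3320 - j0.3051 Ω = 3320∠-0.0° Ω.
Step 4 — Source phasor: V = 8.43∠30.0° V = 7.301 + j4.215 V.
Step 5 — Ohm's law: I = V / Z_total = (7.301 + j4.215) / (3320 - j0.3051) = 0.002199 + j0.00127 A.
Step 6 — Convert to polar: |I| = 0.002539 A, ∠I = 30.0°.

I = 0.002539∠30.0° A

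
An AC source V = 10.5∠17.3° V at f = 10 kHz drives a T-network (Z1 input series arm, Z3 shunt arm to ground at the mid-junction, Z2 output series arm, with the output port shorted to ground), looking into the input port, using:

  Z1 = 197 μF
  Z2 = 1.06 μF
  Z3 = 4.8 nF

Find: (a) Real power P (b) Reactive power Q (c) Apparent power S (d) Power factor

Step 1 — Angular frequency: ω = 2π·f = 2π·1e+04 = 6.283e+04 rad/s.
Step 2 — Component impedances:
  Z1: Z = 1/(jωC) = -j/(ω·C) = 0 - j0.08079 Ω
  Z2: Z = 1/(jωC) = -j/(ω·C) = 0 - j15.01 Ω
  Z3: Z = 1/(jωC) = -j/(ω·C) = 0 - j3316 Ω
Step 3 — With the output port shorted to ground, the output series arm Z2 runs from the junction to ground; the shunt arm Z3 also runs from the junction to ground. They appear in parallel: Z3 || Z2 = 0 - j14.95 Ω.
Step 4 — Series with input arm Z1: Z_in = Z1 + (Z3 || Z2) = 0 - j15.03 Ω = 15.03∠-90.0° Ω.
Step 5 — Source phasor: V = 10.5∠17.3° V = 10.02 + j3.122 V.
Step 6 — Current: I = V / Z = -0.2078 + j0.6671 A = 0.6987∠107.3° A.
Step 7 — Complex power: S = V·I* = 0 - j7.336 VA.
Step 8 — Real power: P = Re(S) = 0 W.
Step 9 — Reactive power: Q = Im(S) = -7.336 VAR.
Step 10 — Apparent power: |S| = 7.336 VA.
Step 11 — Power factor: PF = P/|S| = 0 (leading).

(a) P = 0 W  (b) Q = -7.336 VAR  (c) S = 7.336 VA  (d) PF = 0 (leading)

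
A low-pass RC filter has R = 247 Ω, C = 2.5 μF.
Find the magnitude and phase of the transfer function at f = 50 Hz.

Step 1 — Angular frequency: ω = 2π·50 = 314.2 rad/s.
Step 2 — Transfer function: H(jω) = 1/(1 + jωRC).
Step 3 — Denominator: 1 + jωRC = 1 + j·314.2·247·2.5e-06 = 1 + j0.194.
Step 4 — H = 0.9637 - j0.187.
Step 5 — Magnitude: |H| = 0.9817 (-0.2 dB); phase: φ = -11.0°.

|H| = 0.9817 (-0.2 dB), φ = -11.0°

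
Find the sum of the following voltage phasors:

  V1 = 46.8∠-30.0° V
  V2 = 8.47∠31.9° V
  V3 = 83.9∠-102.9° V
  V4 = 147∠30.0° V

Step 1 — Convert each phasor to rectangular form:
  V1 = 46.8·(cos(-30.0°) + j·sin(-30.0°)) = 40.53 - j23.4 V
  V2 = 8.47·(cos(31.9°) + j·sin(31.9°)) = 7.191 + j4.476 V
  V3 = 83.9·(cos(-102.9°) + j·sin(-102.9°)) = -18.73 - j81.78 V
  V4 = 147·(cos(30.0°) + j·sin(30.0°)) = 127.3 + j73.5 V
Step 2 — Sum components: V_total = 156.3 - j27.21 V.
Step 3 — Convert to polar: |V_total| = 158.6 V, ∠V_total = -9.9°.

V_total = 158.6∠-9.9° V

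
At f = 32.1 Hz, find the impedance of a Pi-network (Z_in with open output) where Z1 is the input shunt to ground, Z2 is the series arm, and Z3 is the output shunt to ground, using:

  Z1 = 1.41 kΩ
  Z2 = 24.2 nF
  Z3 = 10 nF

Step 1 — Angular frequency: ω = 2π·f = 2π·32.1 = 201.7 rad/s.
Step 2 — Component impedances:
  Z1: Z = R = 1410 Ω
  Z2: Z = 1/(jωC) = -j/(ω·C) = 0 - j2.049e+05 Ω
  Z3: Z = 1/(jωC) = -j/(ω·C) = 0 - j4.958e+05 Ω
Step 3 — With open output, the series arm Z2 and the output shunt Z3 appear in series to ground: Z2 + Z3 = 0 - j7.007e+05 Ω.
Step 4 — Parallel with input shunt Z1: Z_in = Z1 || (Z2 + Z3) = 1410 - j2.837 Ω = 1410∠-0.1° Ω.

Z = 1410 - j2.837 Ω = 1410∠-0.1° Ω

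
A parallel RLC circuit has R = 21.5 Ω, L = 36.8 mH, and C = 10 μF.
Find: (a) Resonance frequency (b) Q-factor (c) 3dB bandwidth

Step 1 — Resonance: ω₀ = 1/√(LC) = 1/√(0.0368·1e-05) = 1648 rad/s.
Step 2 — f₀ = ω₀/(2π) = 262.4 Hz.
Step 3 — Parallel Q: Q = R/(ω₀L) = 21.5/(1648·0.0368) = 0.3544.
Step 4 — Bandwidth: Δω = ω₀/Q = 4651 rad/s; BW = Δω/(2π) = 740.3 Hz.

(a) f₀ = 262.4 Hz  (b) Q = 0.3544  (c) BW = 740.3 Hz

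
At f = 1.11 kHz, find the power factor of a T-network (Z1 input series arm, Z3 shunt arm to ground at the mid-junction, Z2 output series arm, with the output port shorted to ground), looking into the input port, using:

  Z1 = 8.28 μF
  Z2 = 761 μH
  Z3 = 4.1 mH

Step 1 — Angular frequency: ω = 2π·f = 2π·1110 = 6974 rad/s.
Step 2 — Component impedances:
  Z1: Z = 1/(jωC) = -j/(ω·C) = 0 - j17.32 Ω
  Z2: Z = jωL = j·6974·0.000761 = 0 + j5.307 Ω
  Z3: Z = jωL = j·6974·0.0041 = 0 + j28.59 Ω
Step 3 — With the output port shorted to ground, the output series arm Z2 runs from the junction to ground; the shunt arm Z3 also runs from the junction to ground. They appear in parallel: Z3 || Z2 = 0 + j4.477 Ω.
Step 4 — Series with input arm Z1: Z_in = Z1 + (Z3 || Z2) = 0 - j12.84 Ω = 12.84∠-90.0° Ω.
Step 5 — Power factor: PF = cos(φ) = Re(Z)/|Z| = 0/12.84 = 0.
Step 6 — Type: Im(Z) = -12.84 ⇒ leading (phase φ = -90.0°).

PF = 0 (leading, φ = -90.0°)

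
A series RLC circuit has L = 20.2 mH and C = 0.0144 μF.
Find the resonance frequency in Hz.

Step 1 — Resonance condition Im(Z)=0 gives ω₀ = 1/√(LC).
Step 2 — ω₀ = 1/√(0.0202·1.44e-08) = 5.863e+04 rad/s.
Step 3 — f₀ = ω₀/(2π) = 9332 Hz.

f₀ = 9332 Hz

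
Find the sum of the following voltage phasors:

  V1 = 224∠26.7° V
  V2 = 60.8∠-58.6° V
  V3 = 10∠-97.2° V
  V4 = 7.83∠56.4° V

Step 1 — Convert each phasor to rectangular form:
  V1 = 224·(cos(26.7°) + j·sin(26.7°)) = 200.1 + j100.6 V
  V2 = 60.8·(cos(-58.6°) + j·sin(-58.6°)) = 31.68 - j51.9 V
  V3 = 10·(cos(-97.2°) + j·sin(-97.2°)) = -1.253 - j9.921 V
  V4 = 7.83·(cos(56.4°) + j·sin(56.4°)) = 4.333 + j6.522 V
Step 2 — Sum components: V_total = 234.9 + j45.35 V.
Step 3 — Convert to polar: |V_total| = 239.2 V, ∠V_total = 10.9°.

V_total = 239.2∠10.9° V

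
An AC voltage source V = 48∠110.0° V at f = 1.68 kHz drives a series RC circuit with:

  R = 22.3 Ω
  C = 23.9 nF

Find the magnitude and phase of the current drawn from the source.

Step 1 — Angular frequency: ω = 2π·f = 2π·1680 = 1.056e+04 rad/s.
Step 2 — Component impedances:
  R: Z = R = 22.3 Ω
  C: Z = 1/(jωC) = -j/(ω·C) = 0 - j3964 Ω
Step 3 — Series combination: Z_total = R + C = 22.3 - j3964 Ω = 3964∠-89.7° Ω.
Step 4 — Source phasor: V = 48∠110.0° V = -16.42 + j45.11 V.
Step 5 — Ohm's law: I = V / Z_total = (-16.42 + j45.11) / (22.3 - j3964) = -0.0114 - j0.004078 A.
Step 6 — Convert to polar: |I| = 0.01211 A, ∠I = -160.3°.

I = 0.01211∠-160.3° A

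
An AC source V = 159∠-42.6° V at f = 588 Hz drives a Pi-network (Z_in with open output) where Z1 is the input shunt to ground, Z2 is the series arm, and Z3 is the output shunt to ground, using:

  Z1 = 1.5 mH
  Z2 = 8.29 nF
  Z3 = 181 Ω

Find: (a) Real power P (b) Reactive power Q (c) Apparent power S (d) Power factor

Step 1 — Angular frequency: ω = 2π·f = 2π·588 = 3695 rad/s.
Step 2 — Component impedances:
  Z1: Z = jωL = j·3695·0.0015 = 0 + j5.542 Ω
  Z2: Z = 1/(jωC) = -j/(ω·C) = 0 - j3.265e+04 Ω
  Z3: Z = R = 181 Ω
Step 3 — With open output, the series arm Z2 and the output shunt Z3 appear in series to ground: Z2 + Z3 = 181 - j3.265e+04 Ω.
Step 4 — Parallel with input shunt Z1: Z_in = Z1 || (Z2 + Z3) = 5.216e-06 + j5.543 Ω = 5.543∠90.0° Ω.
Step 5 — Source phasor: V = 159∠-42.6° V = 117 - j107.6 V.
Step 6 — Current: I = V / Z = -19.42 - j21.12 A = 28.69∠-132.6° A.
Step 7 — Complex power: S = V·I* = 0.004292 + j4561 VA.
Step 8 — Real power: P = Re(S) = 0.004292 W.
Step 9 — Reactive power: Q = Im(S) = 4561 VAR.
Step 10 — Apparent power: |S| = 4561 VA.
Step 11 — Power factor: PF = P/|S| = 9.41e-07 (lagging).

(a) P = 0.004292 W  (b) Q = 4561 VAR  (c) S = 4561 VA  (d) PF = 9.41e-07 (lagging)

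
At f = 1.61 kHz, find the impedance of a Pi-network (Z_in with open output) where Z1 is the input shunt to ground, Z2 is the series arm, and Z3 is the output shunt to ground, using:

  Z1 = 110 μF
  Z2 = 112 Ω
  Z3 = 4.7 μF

Step 1 — Angular frequency: ω = 2π·f = 2π·1610 = 1.012e+04 rad/s.
Step 2 — Component impedances:
  Z1: Z = 1/(jωC) = -j/(ω·C) = 0 - j0.8987 Ω
  Z2: Z = R = 112 Ω
  Z3: Z = 1/(jωC) = -j/(ω·C) = 0 - j21.03 Ω
Step 3 — With open output, the series arm Z2 and the output shunt Z3 appear in series to ground: Z2 + Z3 = 112 - j21.03 Ω.
Step 4 — Parallel with input shunt Z1: Z_in = Z1 || (Z2 + Z3) = 0.006945 - j0.8973 Ω = 0.8973∠-89.6° Ω.

Z = 0.006945 - j0.8973 Ω = 0.8973∠-89.6° Ω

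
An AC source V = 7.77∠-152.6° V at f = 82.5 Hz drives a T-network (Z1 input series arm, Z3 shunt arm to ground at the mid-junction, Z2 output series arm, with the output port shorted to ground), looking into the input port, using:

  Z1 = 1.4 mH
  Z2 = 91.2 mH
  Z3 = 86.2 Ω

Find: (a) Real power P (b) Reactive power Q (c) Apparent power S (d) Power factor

Step 1 — Angular frequency: ω = 2π·f = 2π·82.5 = 518.4 rad/s.
Step 2 — Component impedances:
  Z1: Z = jωL = j·518.4·0.0014 = 0 + j0.7257 Ω
  Z2: Z = jωL = j·518.4·0.0912 = 0 + j47.27 Ω
  Z3: Z = R = 86.2 Ω
Step 3 — With the output port shorted to ground, the output series arm Z2 runs from the junction to ground; the shunt arm Z3 also runs from the junction to ground. They appear in parallel: Z3 || Z2 = 19.93 + j36.34 Ω.
Step 4 — Series with input arm Z1: Z_in = Z1 + (Z3 || Z2) = 19.93 + j37.07 Ω = 42.09∠61.7° Ω.
Step 5 — Source phasor: V = 7.77∠-152.6° V = -6.898 - j3.576 V.
Step 6 — Current: I = V / Z = -0.1524 + j0.1041 A = 0.1846∠145.7° A.
Step 7 — Complex power: S = V·I* = 0.6793 + j1.263 VA.
Step 8 — Real power: P = Re(S) = 0.6793 W.
Step 9 — Reactive power: Q = Im(S) = 1.263 VAR.
Step 10 — Apparent power: |S| = 1.434 VA.
Step 11 — Power factor: PF = P/|S| = 0.4736 (lagging).

(a) P = 0.6793 W  (b) Q = 1.263 VAR  (c) S = 1.434 VA  (d) PF = 0.4736 (lagging)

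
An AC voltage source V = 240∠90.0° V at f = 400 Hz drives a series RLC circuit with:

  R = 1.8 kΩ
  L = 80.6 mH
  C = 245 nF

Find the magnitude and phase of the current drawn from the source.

Step 1 — Angular frequency: ω = 2π·f = 2π·400 = 2513 rad/s.
Step 2 — Component impedances:
  R: Z = R = 1800 Ω
  L: Z = jωL = j·2513·0.0806 = 0 + j202.6 Ω
  C: Z = 1/(jωC) = -j/(ω·C) = 0 - j1624 Ω
Step 3 — Series combination: Z_total = R + L + C = 1800 - j1421 Ω = 2294∠-38.3° Ω.
Step 4 — Source phasor: V = 240∠90.0° V = 0 + j240 V.
Step 5 — Ohm's law: I = V / Z_total = (0 + j240) / (1800 - j1421) = -0.06485 + j0.08212 A.
Step 6 — Convert to polar: |I| = 0.1046 A, ∠I = 128.3°.

I = 0.1046∠128.3° A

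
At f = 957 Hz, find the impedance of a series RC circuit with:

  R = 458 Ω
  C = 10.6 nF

Step 1 — Angular frequency: ω = 2π·f = 2π·957 = 6013 rad/s.
Step 2 — Component impedances:
  R: Z = R = 458 Ω
  C: Z = 1/(jωC) = -j/(ω·C) = 0 - j1.569e+04 Ω
Step 3 — Series combination: Z_total = R + C = 458 - j1.569e+04 Ω = 1.57e+04∠-88.3° Ω.

Z = 458 - j1.569e+04 Ω = 1.57e+04∠-88.3° Ω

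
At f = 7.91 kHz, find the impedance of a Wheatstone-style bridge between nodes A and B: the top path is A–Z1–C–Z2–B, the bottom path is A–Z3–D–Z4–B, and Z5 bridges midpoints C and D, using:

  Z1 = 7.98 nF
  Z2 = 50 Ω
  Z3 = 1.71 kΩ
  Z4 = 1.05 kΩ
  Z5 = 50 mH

Step 1 — Angular frequency: ω = 2π·f = 2π·7910 = 4.97e+04 rad/s.
Step 2 — Component impedances:
  Z1: Z = 1/(jωC) = -j/(ω·C) = 0 - j2521 Ω
  Z2: Z = R = 50 Ω
  Z3: Z = R = 1710 Ω
  Z4: Z = R = 1050 Ω
  Z5: Z = jωL = j·4.97e+04·0.05 = 0 + j2485 Ω
Step 3 — Bridge requires nodal analysis (the Z5 bridge couples midpoints C and D, so the two paths cannot be reduced to a simple series/parallel combination). Setting node B to ground and injecting 1 A at node A, the 3-node admittance system at A, C, D solves to V_A = Z_AB = 1457 - j1309 Ω = 1959∠-41.9° Ω.

Z = 1457 - j1309 Ω = 1959∠-41.9° Ω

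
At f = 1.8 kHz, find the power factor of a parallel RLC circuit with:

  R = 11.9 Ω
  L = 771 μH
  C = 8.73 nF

Step 1 — Angular frequency: ω = 2π·f = 2π·1800 = 1.131e+04 rad/s.
Step 2 — Component impedances:
  R: Z = R = 11.9 Ω
  L: Z = jωL = j·1.131e+04·0.000771 = 0 + j8.72 Ω
  C: Z = 1/(jωC) = -j/(ω·C) = 0 - j1.013e+04 Ω
Step 3 — Parallel combination: 1/Z_total = 1/R + 1/L + 1/C; Z_total = 4.162 + j5.675 Ω = 7.038∠53.7° Ω.
Step 4 — Power factor: PF = cos(φ) = Re(Z)/|Z| = 4.162/7.038 = 0.5914.
Step 5 — Type: Im(Z) = 5.675 ⇒ lagging (phase φ = 53.7°).

PF = 0.5914 (lagging, φ = 53.7°)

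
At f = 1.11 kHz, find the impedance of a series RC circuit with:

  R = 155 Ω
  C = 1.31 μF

Step 1 — Angular frequency: ω = 2π·f = 2π·1110 = 6974 rad/s.
Step 2 — Component impedances:
  R: Z = R = 155 Ω
  C: Z = 1/(jωC) = -j/(ω·C) = 0 - j109.5 Ω
Step 3 — Series combination: Z_total = R + C = 155 - j109.5 Ω = 189.7∠-35.2° Ω.

Z = 155 - j109.5 Ω = 189.7∠-35.2° Ω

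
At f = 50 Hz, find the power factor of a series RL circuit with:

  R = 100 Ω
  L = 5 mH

Step 1 — Angular frequency: ω = 2π·f = 2π·50 = 314.2 rad/s.
Step 2 — Component impedances:
  R: Z = R = 100 Ω
  L: Z = jωL = j·314.2·0.005 = 0 + j1.571 Ω
Step 3 — Series combination: Z_total = R + L = 100 + j1.571 Ω = 100∠0.9° Ω.
Step 4 — Power factor: PF = cos(φ) = Re(Z)/|Z| = 100/100.01 = 0.9999.
Step 5 — Type: Im(Z) = 1.571 ⇒ lagging (phase φ = 0.9°).

PF = 0.9999 (lagging, φ = 0.9°)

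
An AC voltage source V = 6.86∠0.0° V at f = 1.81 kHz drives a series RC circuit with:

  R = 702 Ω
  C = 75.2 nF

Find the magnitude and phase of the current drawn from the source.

Step 1 — Angular frequency: ω = 2π·f = 2π·1810 = 1.137e+04 rad/s.
Step 2 — Component impedances:
  R: Z = R = 702 Ω
  C: Z = 1/(jωC) = -j/(ω·C) = 0 - j1169 Ω
Step 3 — Series combination: Z_total = R + C = 702 - j1169 Ω = 1364∠-59.0° Ω.
Step 4 — Source phasor: V = 6.86∠0.0° V = 6.86 V.
Step 5 — Ohm's law: I = V / Z_total = (6.86) / (702 - j1169) = 0.002589 + j0.004312 A.
Step 6 — Convert to polar: |I| = 0.00503 A, ∠I = 59.0°.

I = 0.00503∠59.0° A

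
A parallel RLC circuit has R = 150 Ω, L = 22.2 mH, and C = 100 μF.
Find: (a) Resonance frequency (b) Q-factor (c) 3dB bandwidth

Step 1 — Resonance: ω₀ = 1/√(LC) = 1/√(0.0222·0.0001) = 671.2 rad/s.
Step 2 — f₀ = ω₀/(2π) = 106.8 Hz.
Step 3 — Parallel Q: Q = R/(ω₀L) = 150/(671.2·0.0222) = 10.07.
Step 4 — Bandwidth: Δω = ω₀/Q = 66.67 rad/s; BW = Δω/(2π) = 10.61 Hz.

(a) f₀ = 106.8 Hz  (b) Q = 10.07  (c) BW = 10.61 Hz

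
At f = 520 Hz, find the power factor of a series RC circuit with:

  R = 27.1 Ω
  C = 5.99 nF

Step 1 — Angular frequency: ω = 2π·f = 2π·520 = 3267 rad/s.
Step 2 — Component impedances:
  R: Z = R = 27.1 Ω
  C: Z = 1/(jωC) = -j/(ω·C) = 0 - j5.11e+04 Ω
Step 3 — Series combination: Z_total = R + C = 27.1 - j5.11e+04 Ω = 5.11e+04∠-90.0° Ω.
Step 4 — Power factor: PF = cos(φ) = Re(Z)/|Z| = 27.1/51096 = 0.0005304.
Step 5 — Type: Im(Z) = -5.11e+04 ⇒ leading (phase φ = -90.0°).

PF = 0.0005304 (leading, φ = -90.0°)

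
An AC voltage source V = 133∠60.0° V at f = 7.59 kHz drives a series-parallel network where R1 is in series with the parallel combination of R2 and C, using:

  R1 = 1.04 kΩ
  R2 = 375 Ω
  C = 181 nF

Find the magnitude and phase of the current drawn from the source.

Step 1 — Angular frequency: ω = 2π·f = 2π·7590 = 4.769e+04 rad/s.
Step 2 — Component impedances:
  R1: Z = R = 1040 Ω
  R2: Z = R = 375 Ω
  C: Z = 1/(jωC) = -j/(ω·C) = 0 - j115.9 Ω
Step 3 — Parallel branch: R2 || C = 1/(1/R2 + 1/C) = 32.67 - j105.8 Ω.
Step 4 — Series with R1: Z_total = R1 + (R2 || C) = 1073 - j105.8 Ω = 1078∠-5.6° Ω.
Step 5 — Source phasor: V = 133∠60.0° V = 66.5 + j115.2 V.
Step 6 — Ohm's law: I = V / Z_total = (66.5 + j115.2) / (1073 - j105.8) = 0.05091 + j0.1124 A.
Step 7 — Convert to polar: |I| = 0.1234 A, ∠I = 65.6°.

I = 0.1234∠65.6° A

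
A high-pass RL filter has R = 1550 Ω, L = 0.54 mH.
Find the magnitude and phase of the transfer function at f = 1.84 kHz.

Step 1 — Angular frequency: ω = 2π·1840 = 1.156e+04 rad/s.
Step 2 — Transfer function: H(jω) = jωL/(R + jωL).
Step 3 — Numerator jωL = j·6.243; denominator R + jωL = 1550 + j6.243.
Step 4 — H = 1.622e-05 + j0.004028.
Step 5 — Magnitude: |H| = 0.004028 (-47.9 dB); phase: φ = 89.8°.

|H| = 0.004028 (-47.9 dB), φ = 89.8°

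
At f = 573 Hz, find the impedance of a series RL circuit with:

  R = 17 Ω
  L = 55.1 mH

Step 1 — Angular frequency: ω = 2π·f = 2π·573 = 3600 rad/s.
Step 2 — Component impedances:
  R: Z = R = 17 Ω
  L: Z = jωL = j·3600·0.0551 = 0 + j198.4 Ω
Step 3 — Series combination: Z_total = R + L = 17 + j198.4 Ω = 199.1∠85.1° Ω.

Z = 17 + j198.4 Ω = 199.1∠85.1° Ω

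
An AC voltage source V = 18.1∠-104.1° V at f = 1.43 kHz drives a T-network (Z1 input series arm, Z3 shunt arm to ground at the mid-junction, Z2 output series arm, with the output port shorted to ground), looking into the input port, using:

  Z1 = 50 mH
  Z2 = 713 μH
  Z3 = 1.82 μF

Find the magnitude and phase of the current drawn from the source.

Step 1 — Angular frequency: ω = 2π·f = 2π·1430 = 8985 rad/s.
Step 2 — Component impedances:
  Z1: Z = jωL = j·8985·0.05 = 0 + j449.2 Ω
  Z2: Z = jωL = j·8985·0.000713 = 0 + j6.406 Ω
  Z3: Z = 1/(jωC) = -j/(ω·C) = 0 - j61.15 Ω
Step 3 — With the output port shorted to ground, the output series arm Z2 runs from the junction to ground; the shunt arm Z3 also runs from the junction to ground. They appear in parallel: Z3 || Z2 = 0 + j7.156 Ω.
Step 4 — Series with input arm Z1: Z_in = Z1 + (Z3 || Z2) = 0 + j456.4 Ω = 456.4∠90.0° Ω.
Step 5 — Source phasor: V = 18.1∠-104.1° V = -4.409 - j17.55 V.
Step 6 — Ohm's law: I = V / Z_total = (-4.409 - j17.55) / (0 + j456.4) = -0.03846 + j0.009661 A.
Step 7 — Convert to polar: |I| = 0.03966 A, ∠I = 165.9°.

I = 0.03966∠165.9° A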